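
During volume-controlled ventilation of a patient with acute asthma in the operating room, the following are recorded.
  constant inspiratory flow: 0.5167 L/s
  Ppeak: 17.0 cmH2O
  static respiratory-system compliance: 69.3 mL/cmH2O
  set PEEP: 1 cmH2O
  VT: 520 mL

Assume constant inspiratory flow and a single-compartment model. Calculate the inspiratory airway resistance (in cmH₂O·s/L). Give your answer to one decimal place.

Equation of motion (constant flow): PIP = Vt/C + R·V̇ + PEEP.
R·V̇ = PIP − Vt/C − PEEP = 17.0 − 520/69.3 − 1 = 17.0 − 7.504 − 1 = 8.496 cmH2O.
R = 8.496 / 0.5167 = 16.443 cmH2O·s/L.

16.4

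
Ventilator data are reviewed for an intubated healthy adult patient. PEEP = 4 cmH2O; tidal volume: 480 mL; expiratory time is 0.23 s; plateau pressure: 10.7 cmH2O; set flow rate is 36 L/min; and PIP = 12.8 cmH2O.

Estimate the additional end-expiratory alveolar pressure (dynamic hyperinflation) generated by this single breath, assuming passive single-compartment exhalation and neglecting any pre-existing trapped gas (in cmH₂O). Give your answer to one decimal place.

2.7

Flow: 36 L/min ÷ 60 = 0.6 L/s.
R = (PIP − Pplat)/V̇ = (12.8 − 10.7) / 0.6 = 2.1/0.6 = 3.5 cmH2O·s/L.
C = Vt/(Pplat − PEEP) = 480.0 / (10.7 − 4) = 480.0/6.7 = 71.642 mL/cmH2O.
τ = R × C = 3.5 × 0.07164 L/cmH2O = 0.2507 s.
Fraction remaining = e^(−Te/τ) = e^(−0.23/0.2507) = 0.3995; trapped volume = 480.0 × 0.3995 = 191.76 mL.
Additional alveolar pressure from trapping ≈ V_trapped / C = 191.76 / 71.642 = 2.677 cmH2O.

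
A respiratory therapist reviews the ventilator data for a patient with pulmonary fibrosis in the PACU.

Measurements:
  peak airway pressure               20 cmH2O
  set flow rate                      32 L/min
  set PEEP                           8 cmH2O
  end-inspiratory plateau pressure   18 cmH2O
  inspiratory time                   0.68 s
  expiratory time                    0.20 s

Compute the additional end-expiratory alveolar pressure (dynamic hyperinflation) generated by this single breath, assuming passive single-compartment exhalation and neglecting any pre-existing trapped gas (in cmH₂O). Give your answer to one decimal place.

2.3

Flow: 32 L/min ÷ 60 = 0.5333 L/s.
Vt = flow × Ti = 0.5333 L/s × 0.68 s × 1000 mL/L = 362.64 mL.
R = (PIP − Pplat)/V̇ = (20 − 18) / 0.5333 = 2.0/0.5333 = 3.75 cmH2O·s/L.
C = Vt/(Pplat − PEEP) = 362.64 / (18 − 8) = 362.64/10.0 = 36.264 mL/cmH2O.
τ = R × C = 3.75 × 0.03626 L/cmH2O = 0.136 s.
Fraction remaining = e^(−Te/τ) = e^(−0.20/0.136) = 0.2298; trapped volume = 362.64 × 0.2298 = 83.335 mL.
Additional alveolar pressure from trapping ≈ V_trapped / C = 83.335 / 36.264 = 2.298 cmH2O.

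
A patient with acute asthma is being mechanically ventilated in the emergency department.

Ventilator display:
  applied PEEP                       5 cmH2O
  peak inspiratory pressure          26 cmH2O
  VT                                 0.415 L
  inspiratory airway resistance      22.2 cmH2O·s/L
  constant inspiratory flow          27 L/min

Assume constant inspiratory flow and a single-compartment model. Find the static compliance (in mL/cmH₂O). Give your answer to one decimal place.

37.7

Flow: 27 L/min ÷ 60 = 0.45 L/s.
Equation of motion (constant flow): PIP = Vt/C + R·V̇ + PEEP.
Vt/C = PIP − R·V̇ − PEEP = 26 − 22.2×0.45 − 5 = 26 − 9.99 − 5 = 11.01 cmH2O.
C = Vt / 11.01 = 415 / 11.01 = 37.693 mL/cmH2O.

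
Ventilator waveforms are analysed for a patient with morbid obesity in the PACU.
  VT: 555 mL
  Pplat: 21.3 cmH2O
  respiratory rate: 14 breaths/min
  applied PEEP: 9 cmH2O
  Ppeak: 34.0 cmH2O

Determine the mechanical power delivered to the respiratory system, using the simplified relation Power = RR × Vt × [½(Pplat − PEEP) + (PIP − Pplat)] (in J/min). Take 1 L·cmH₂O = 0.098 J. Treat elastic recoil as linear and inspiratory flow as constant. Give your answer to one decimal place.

14.4

Per-breath work = Vt × [½(Pplat−PEEP) + (PIP−Pplat)] = 0.555 × [0.5×12.3 + 12.7] = 0.555 × 18.85 = 10.462 L·cmH2O.
Power = 14 × 10.462 = 146.47 L·cmH2O/min.
× 0.098 J/(L·cmH2O) → 14.354 J/min.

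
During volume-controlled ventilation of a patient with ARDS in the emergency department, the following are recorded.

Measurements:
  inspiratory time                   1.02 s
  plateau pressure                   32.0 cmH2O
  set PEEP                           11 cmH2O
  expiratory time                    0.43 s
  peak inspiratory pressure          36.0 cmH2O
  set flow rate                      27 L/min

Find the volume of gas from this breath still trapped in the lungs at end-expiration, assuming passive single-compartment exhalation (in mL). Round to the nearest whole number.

Flow: 27 L/min ÷ 60 = 0.45 L/s.
Vt = flow × Ti = 0.45 L/s × 1.02 s × 1000 mL/L = 459.0 mL.
R = (PIP − Pplat)/V̇ = (36.0 − 32.0) / 0.45 = 4.0/0.45 = 8.889 cmH2O·s/L.
C = Vt/(Pplat − PEEP) = 459.0 / (32.0 − 11) = 459.0/21.0 = 21.857 mL/cmH2O.
τ = R × C = 8.889 × 0.02186 L/cmH2O = 0.1943 s.
Fraction remaining = e^(−Te/τ) = e^(−0.43/0.1943) = 0.1094.
Trapped volume = 459.0 × 0.1094 = 50.215 mL.

50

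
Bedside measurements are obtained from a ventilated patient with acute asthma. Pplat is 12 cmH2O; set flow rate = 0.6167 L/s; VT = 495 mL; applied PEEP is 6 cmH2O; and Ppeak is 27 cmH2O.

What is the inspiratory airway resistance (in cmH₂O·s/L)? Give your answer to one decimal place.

Raw = (PIP − Pplat) / flow = (27 − 12) / 0.6167 = 15.0 / 0.6167 = 24.323 cmH2O·s/L.

24.3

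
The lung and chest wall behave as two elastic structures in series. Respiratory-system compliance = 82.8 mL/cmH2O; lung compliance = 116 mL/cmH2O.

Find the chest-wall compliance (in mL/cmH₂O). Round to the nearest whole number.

289

1/Ccw = 1/Crs − 1/CL.
1/Ccw = 1/82.8 − 1/116 = 0.003457.
Ccw = 289.27 mL/cmH2O.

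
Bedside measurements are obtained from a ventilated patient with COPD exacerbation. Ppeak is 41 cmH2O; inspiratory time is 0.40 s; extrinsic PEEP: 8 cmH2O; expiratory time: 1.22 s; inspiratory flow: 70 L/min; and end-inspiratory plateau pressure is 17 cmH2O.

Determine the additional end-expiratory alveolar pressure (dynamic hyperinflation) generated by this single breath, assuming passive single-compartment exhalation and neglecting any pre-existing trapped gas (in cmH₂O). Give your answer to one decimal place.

Flow: 70 L/min ÷ 60 = 1.1667 L/s.
Vt = flow × Ti = 1.1667 L/s × 0.40 s × 1000 mL/L = 466.68 mL.
R = (PIP − Pplat)/V̇ = (41 − 17) / 1.1667 = 24.0/1.1667 = 20.571 cmH2O·s/L.
C = Vt/(Pplat − PEEP) = 466.68 / (17 − 8) = 466.68/9.0 = 51.853 mL/cmH2O.
τ = R × C = 20.571 × 0.05185 L/cmH2O = 1.067 s.
Fraction remaining = e^(−Te/τ) = e^(−1.22/1.067) = 0.3187; trapped volume = 466.68 × 0.3187 = 148.73 mL.
Additional alveolar pressure from trapping ≈ V_trapped / C = 148.73 / 51.853 = 2.868 cmH2O.

2.9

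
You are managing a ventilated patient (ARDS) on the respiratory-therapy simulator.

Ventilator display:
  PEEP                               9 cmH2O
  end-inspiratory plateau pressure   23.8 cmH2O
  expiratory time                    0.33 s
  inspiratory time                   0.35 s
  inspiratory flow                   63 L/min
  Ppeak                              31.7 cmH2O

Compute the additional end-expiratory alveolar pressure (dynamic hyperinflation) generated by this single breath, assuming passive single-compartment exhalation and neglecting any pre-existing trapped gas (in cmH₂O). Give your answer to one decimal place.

2.5

Flow: 63 L/min ÷ 60 = 1.05 L/s.
Vt = flow × Ti = 1.05 L/s × 0.35 s × 1000 mL/L = 367.5 mL.
R = (PIP − Pplat)/V̇ = (31.7 − 23.8) / 1.05 = 7.9/1.05 = 7.524 cmH2O·s/L.
C = Vt/(Pplat − PEEP) = 367.5 / (23.8 − 9) = 367.5/14.8 = 24.831 mL/cmH2O.
τ = R × C = 7.524 × 0.02483 L/cmH2O = 0.1868 s.
Fraction remaining = e^(−Te/τ) = e^(−0.33/0.1868) = 0.1709; trapped volume = 367.5 × 0.1709 = 62.806 mL.
Additional alveolar pressure from trapping ≈ V_trapped / C = 62.806 / 24.831 = 2.529 cmH2O.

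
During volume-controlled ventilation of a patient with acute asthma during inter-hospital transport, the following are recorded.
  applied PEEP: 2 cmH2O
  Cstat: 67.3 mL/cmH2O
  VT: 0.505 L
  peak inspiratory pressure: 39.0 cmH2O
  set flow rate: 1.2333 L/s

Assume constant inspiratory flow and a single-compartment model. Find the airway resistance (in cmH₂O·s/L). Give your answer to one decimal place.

23.9

Equation of motion (constant flow): PIP = Vt/C + R·V̇ + PEEP.
R·V̇ = PIP − Vt/C − PEEP = 39.0 − 505/67.3 − 2 = 39.0 − 7.504 − 2 = 29.496 cmH2O.
R = 29.496 / 1.2333 = 23.916 cmH2O·s/L.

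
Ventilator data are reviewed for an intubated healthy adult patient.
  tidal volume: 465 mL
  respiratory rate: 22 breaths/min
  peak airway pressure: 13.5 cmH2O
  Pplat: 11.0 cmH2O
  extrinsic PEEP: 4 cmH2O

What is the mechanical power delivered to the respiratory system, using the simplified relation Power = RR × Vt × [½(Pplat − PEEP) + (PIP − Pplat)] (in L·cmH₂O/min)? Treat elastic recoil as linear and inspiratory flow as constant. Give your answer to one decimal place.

61.4

Per-breath work = Vt × [½(Pplat−PEEP) + (PIP−Pplat)] = 0.465 × [0.5×7.0 + 2.5] = 0.465 × 6.0 = 2.79 L·cmH2O.
Power = 22 × 2.79 = 61.38 L·cmH2O/min.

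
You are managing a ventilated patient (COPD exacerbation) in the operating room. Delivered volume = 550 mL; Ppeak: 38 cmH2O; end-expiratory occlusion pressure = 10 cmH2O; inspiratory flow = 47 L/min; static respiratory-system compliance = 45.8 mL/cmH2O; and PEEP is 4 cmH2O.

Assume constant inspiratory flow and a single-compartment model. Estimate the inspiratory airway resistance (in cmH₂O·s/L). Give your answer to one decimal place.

Flow: 47 L/min ÷ 60 = 0.7833 L/s.
Total PEEP = 10 cmH2O (set 4 + intrinsic 6); this is the baseline alveolar pressure.
Equation of motion (constant flow): PIP = Vt/C + R·V̇ + PEEP.
R·V̇ = PIP − Vt/C − PEEP = 38 − 550/45.8 − 10 = 38 − 12.009 − 10 = 15.991 cmH2O.
R = 15.991 / 0.7833 = 20.415 cmH2O·s/L.

20.4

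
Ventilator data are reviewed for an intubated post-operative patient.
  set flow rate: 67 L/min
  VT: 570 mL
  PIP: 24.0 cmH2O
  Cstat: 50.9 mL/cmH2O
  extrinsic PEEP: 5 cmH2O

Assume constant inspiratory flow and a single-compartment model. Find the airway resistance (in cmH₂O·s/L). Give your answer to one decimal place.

Flow: 67 L/min ÷ 60 = 1.1167 L/s.
Equation of motion (constant flow): PIP = Vt/C + R·V̇ + PEEP.
R·V̇ = PIP − Vt/C − PEEP = 24.0 − 570/50.9 − 5 = 24.0 − 11.198 − 5 = 7.802 cmH2O.
R = 7.802 / 1.1167 = 6.987 cmH2O·s/L.

7.0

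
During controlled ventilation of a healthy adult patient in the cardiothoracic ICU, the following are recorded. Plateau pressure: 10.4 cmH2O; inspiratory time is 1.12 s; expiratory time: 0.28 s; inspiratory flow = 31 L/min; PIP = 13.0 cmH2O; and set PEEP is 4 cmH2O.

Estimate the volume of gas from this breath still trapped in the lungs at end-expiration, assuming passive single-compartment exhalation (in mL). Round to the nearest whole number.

Flow: 31 L/min ÷ 60 = 0.5167 L/s.
Vt = flow × Ti = 0.5167 L/s × 1.12 s × 1000 mL/L = 578.7 mL.
R = (PIP − Pplat)/V̇ = (13.0 − 10.4) / 0.5167 = 2.6/0.5167 = 5.032 cmH2O·s/L.
C = Vt/(Pplat − PEEP) = 578.7 / (10.4 − 4) = 578.7/6.4 = 90.422 mL/cmH2O.
τ = R × C = 5.032 × 0.09042 L/cmH2O = 0.455 s.
Fraction remaining = e^(−Te/τ) = e^(−0.28/0.455) = 0.5404.
Trapped volume = 578.7 × 0.5404 = 312.73 mL.

313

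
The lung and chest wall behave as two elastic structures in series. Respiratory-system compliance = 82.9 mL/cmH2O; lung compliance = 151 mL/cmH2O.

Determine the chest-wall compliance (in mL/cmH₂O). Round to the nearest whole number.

184

1/Ccw = 1/Crs − 1/CL.
1/Ccw = 1/82.9 − 1/151 = 0.00544.
Ccw = 183.82 mL/cmH2O.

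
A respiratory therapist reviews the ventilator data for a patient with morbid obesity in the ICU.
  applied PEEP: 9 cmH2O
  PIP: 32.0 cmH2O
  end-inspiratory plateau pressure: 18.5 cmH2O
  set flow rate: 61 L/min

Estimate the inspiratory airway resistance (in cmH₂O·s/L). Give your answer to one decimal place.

13.3

Flow: 61 L/min ÷ 60 = 1.0167 L/s.
Raw = (PIP − Pplat) / flow = (32.0 − 18.5) / 1.0167 = 13.5 / 1.0167 = 13.278 cmH2O·s/L.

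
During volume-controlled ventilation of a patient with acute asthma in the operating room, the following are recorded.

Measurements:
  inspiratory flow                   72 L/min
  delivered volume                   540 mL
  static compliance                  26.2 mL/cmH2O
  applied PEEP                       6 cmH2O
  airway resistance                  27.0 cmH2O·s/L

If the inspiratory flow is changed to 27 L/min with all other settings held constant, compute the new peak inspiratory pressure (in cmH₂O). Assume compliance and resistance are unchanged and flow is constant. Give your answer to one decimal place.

38.8

Flow: 72 L/min ÷ 60 = 1.2 L/s.
New flow: 27 L/min ÷ 60 = 0.45 L/s.
PIP = Vt/C + R·V̇ + PEEP (constant-flow equation of motion).
Only the resistive term changes: ΔPIP = R × ΔV̇ = 27.0 × (0.45 − 1.2) = 27.0 × -0.75 = -20.25 cmH2O.
Original PIP = 540/26.2 + 27.0×1.2 + 6 = 59.011 cmH2O; new PIP = 59.011 + (-20.25) = 38.761 cmH2O.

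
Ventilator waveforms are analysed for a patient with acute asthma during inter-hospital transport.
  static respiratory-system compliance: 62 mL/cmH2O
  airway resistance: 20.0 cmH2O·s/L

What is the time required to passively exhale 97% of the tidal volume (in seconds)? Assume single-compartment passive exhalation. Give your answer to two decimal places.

4.35

τ = R × C = 20.0 × 62 mL/cmH2O = 20.0 × 0.062 L/cmH2O = 1.24 s.
Exhaled fraction f = 1 − e^(−t/τ) → t = −τ·ln(1 − f) = −1.24·ln(0.03) = 4.348 s.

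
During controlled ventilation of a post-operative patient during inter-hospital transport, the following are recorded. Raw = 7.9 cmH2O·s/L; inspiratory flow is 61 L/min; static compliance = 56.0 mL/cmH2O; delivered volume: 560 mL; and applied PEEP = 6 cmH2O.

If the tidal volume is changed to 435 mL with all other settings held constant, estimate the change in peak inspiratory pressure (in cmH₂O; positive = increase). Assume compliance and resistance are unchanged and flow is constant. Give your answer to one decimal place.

PIP = Vt/C + R·V̇ + PEEP (constant-flow equation of motion).
Only the elastic term changes: ΔPIP = ΔVt / C = (435 − 560) / 56.0 = -2.232 cmH2O.

-2.2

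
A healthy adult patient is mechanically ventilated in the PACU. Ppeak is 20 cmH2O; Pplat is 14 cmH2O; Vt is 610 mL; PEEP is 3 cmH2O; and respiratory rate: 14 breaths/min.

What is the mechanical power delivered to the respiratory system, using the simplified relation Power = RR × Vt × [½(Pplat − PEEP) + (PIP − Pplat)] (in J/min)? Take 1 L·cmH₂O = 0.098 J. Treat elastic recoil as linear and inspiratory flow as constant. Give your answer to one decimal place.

9.6

Per-breath work = Vt × [½(Pplat−PEEP) + (PIP−Pplat)] = 0.610 × [0.5×11.0 + 6.0] = 0.610 × 11.5 = 7.015 L·cmH2O.
Power = 14 × 7.015 = 98.21 L·cmH2O/min.
× 0.098 J/(L·cmH2O) → 9.625 J/min.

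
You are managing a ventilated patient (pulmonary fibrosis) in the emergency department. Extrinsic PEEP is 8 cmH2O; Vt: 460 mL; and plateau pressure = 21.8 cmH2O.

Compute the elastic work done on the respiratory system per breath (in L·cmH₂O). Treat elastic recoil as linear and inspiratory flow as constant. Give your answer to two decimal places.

Elastic work ≈ ½ × (Pplat − PEEP) × Vt = 0.5 × (21.8 − 8) × 0.460 L = 0.5 × 13.8 × 0.460 = 3.174 L·cmH2O.

3.17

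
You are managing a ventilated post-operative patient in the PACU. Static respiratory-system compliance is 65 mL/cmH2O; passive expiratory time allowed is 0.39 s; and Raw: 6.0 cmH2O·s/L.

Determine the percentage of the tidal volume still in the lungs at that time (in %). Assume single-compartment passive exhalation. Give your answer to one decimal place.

τ = R × C = 6.0 × 65 mL/cmH2O = 6.0 × 0.065 L/cmH2O = 0.39 s.
Passive exhalation: V(t)/V₀ = e^(−t/τ) = e^(−0.39/0.39) = 0.3679.
Fraction remaining = 0.3679 → 36.79%.

36.8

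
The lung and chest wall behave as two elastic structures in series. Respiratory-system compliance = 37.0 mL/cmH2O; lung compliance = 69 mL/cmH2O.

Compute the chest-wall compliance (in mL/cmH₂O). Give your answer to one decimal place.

79.8

1/Ccw = 1/Crs − 1/CL.
1/Ccw = 1/37.0 − 1/69 = 0.01253.
Ccw = 79.808 mL/cmH2O.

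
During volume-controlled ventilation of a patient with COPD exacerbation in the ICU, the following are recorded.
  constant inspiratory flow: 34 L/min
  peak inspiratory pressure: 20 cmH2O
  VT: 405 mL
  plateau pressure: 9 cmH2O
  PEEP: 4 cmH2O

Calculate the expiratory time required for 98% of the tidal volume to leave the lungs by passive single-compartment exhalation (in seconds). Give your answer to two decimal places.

Flow: 34 L/min ÷ 60 = 0.5667 L/s.
R = (PIP − Pplat)/V̇ = (20 − 9) / 0.5667 = 11.0/0.5667 = 19.411 cmH2O·s/L.
C = Vt/(Pplat − PEEP) = 405.0 / (9 − 4) = 405.0/5.0 = 81.0 mL/cmH2O.
τ = R × C = 19.411 × 0.081 L/cmH2O = 1.572 s.
t = −τ·ln(1 − 0.98) = −1.572·ln(0.02) = 6.15 s.

6.15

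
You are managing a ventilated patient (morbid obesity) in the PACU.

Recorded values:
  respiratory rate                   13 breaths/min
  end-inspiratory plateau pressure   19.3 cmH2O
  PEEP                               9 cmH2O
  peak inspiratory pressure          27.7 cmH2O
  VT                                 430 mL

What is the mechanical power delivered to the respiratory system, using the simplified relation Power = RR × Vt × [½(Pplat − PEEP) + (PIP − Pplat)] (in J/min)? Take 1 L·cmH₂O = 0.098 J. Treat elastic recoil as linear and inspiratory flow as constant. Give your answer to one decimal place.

Per-breath work = Vt × [½(Pplat−PEEP) + (PIP−Pplat)] = 0.430 × [0.5×10.3 + 8.4] = 0.430 × 13.55 = 5.827 L·cmH2O.
Power = 13 × 5.827 = 75.751 L·cmH2O/min.
× 0.098 J/(L·cmH2O) → 7.424 J/min.

7.4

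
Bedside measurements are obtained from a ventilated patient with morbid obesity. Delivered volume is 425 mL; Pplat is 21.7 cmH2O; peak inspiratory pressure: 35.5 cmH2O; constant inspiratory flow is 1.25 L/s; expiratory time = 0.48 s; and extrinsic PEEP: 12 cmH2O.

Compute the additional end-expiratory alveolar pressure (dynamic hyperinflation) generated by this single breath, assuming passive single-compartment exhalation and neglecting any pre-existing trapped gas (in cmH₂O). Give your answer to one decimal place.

3.6

R = (PIP − Pplat)/V̇ = (35.5 − 21.7) / 1.25 = 13.8/1.25 = 11.04 cmH2O·s/L.
C = Vt/(Pplat − PEEP) = 425.0 / (21.7 − 12) = 425.0/9.7 = 43.814 mL/cmH2O.
τ = R × C = 11.04 × 0.04381 L/cmH2O = 0.4837 s.
Fraction remaining = e^(−Te/τ) = e^(−0.48/0.4837) = 0.3707; trapped volume = 425.0 × 0.3707 = 157.55 mL.
Additional alveolar pressure from trapping ≈ V_trapped / C = 157.55 / 43.814 = 3.596 cmH2O.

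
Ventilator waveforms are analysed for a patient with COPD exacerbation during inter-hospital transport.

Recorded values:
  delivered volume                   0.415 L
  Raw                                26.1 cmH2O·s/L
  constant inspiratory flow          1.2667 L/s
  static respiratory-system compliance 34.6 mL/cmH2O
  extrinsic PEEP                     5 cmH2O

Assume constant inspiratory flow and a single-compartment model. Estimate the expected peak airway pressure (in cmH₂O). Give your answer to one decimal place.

Equation of motion (constant flow): PIP = Vt/C + R·V̇ + PEEP.
PIP = 415/34.6 + 26.1×1.2667 + 5 = 11.994 + 33.061 + 5 = 50.055 cmH2O.

50.1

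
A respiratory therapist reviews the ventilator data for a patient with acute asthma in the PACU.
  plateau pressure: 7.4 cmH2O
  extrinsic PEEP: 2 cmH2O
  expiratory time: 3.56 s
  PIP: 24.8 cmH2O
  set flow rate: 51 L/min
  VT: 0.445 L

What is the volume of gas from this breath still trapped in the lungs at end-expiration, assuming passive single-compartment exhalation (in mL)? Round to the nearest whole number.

Flow: 51 L/min ÷ 60 = 0.85 L/s.
R = (PIP − Pplat)/V̇ = (24.8 − 7.4) / 0.85 = 17.4/0.85 = 20.471 cmH2O·s/L.
C = Vt/(Pplat − PEEP) = 445.0 / (7.4 − 2) = 445.0/5.4 = 82.407 mL/cmH2O.
τ = R × C = 20.471 × 0.08241 L/cmH2O = 1.687 s.
Fraction remaining = e^(−Te/τ) = e^(−3.56/1.687) = 0.1212.
Trapped volume = 445.0 × 0.1212 = 53.934 mL.

54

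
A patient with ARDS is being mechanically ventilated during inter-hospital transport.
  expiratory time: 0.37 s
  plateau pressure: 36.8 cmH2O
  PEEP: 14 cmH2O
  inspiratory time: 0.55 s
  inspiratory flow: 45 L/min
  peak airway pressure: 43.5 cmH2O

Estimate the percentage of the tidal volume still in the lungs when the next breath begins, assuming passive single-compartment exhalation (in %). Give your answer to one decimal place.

10.1

Flow: 45 L/min ÷ 60 = 0.75 L/s.
Vt = flow × Ti = 0.75 L/s × 0.55 s × 1000 mL/L = 412.5 mL.
R = (PIP − Pplat)/V̇ = (43.5 − 36.8) / 0.75 = 6.7/0.75 = 8.933 cmH2O·s/L.
C = Vt/(Pplat − PEEP) = 412.5 / (36.8 − 14) = 412.5/22.8 = 18.092 mL/cmH2O.
τ = R × C = 8.933 × 0.01809 L/cmH2O = 0.1616 s.
Fraction remaining at end-expiration = e^(−Te/τ) = e^(−0.37/0.1616) = 0.1013 → 10.13%.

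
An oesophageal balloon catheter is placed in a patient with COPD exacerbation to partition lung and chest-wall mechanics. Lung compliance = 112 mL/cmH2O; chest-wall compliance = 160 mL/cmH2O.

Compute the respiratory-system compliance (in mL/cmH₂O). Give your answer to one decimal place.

Lung and chest wall are elastances in series: 1/Crs = 1/CL + 1/Ccw.
1/Crs = 1/112 + 1/160 = 0.01518.
Crs = 65.876 mL/cmH2O.

65.9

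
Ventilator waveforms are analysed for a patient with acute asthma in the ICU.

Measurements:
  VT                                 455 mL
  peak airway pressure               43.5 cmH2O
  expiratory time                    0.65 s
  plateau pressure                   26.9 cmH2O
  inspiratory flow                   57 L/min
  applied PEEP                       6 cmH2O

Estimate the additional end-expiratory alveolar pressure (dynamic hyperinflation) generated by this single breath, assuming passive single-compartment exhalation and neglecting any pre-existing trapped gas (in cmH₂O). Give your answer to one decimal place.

Flow: 57 L/min ÷ 60 = 0.95 L/s.
R = (PIP − Pplat)/V̇ = (43.5 − 26.9) / 0.95 = 16.6/0.95 = 17.474 cmH2O·s/L.
C = Vt/(Pplat − PEEP) = 455.0 / (26.9 − 6) = 455.0/20.9 = 21.77 mL/cmH2O.
τ = R × C = 17.474 × 0.02177 L/cmH2O = 0.3804 s.
Fraction remaining = e^(−Te/τ) = e^(−0.65/0.3804) = 0.1811; trapped volume = 455.0 × 0.1811 = 82.401 mL.
Additional alveolar pressure from trapping ≈ V_trapped / C = 82.401 / 21.77 = 3.785 cmH2O.

3.8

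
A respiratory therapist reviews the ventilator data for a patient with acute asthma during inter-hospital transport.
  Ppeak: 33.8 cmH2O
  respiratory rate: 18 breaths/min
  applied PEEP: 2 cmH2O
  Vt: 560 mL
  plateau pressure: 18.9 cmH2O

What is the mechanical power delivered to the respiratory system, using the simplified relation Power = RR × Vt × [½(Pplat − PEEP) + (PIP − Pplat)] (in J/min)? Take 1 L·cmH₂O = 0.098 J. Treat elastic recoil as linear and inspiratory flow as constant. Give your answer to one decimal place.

Per-breath work = Vt × [½(Pplat−PEEP) + (PIP−Pplat)] = 0.560 × [0.5×16.9 + 14.9] = 0.560 × 23.35 = 13.076 L·cmH2O.
Power = 18 × 13.076 = 235.37 L·cmH2O/min.
× 0.098 J/(L·cmH2O) → 23.066 J/min.

23.1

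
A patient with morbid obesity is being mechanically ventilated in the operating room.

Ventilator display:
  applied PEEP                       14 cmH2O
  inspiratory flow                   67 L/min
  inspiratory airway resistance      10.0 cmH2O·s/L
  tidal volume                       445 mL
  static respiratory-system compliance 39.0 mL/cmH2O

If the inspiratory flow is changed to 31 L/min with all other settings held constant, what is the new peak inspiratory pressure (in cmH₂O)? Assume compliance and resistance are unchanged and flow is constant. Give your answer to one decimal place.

30.6

Flow: 67 L/min ÷ 60 = 1.1167 L/s.
New flow: 31 L/min ÷ 60 = 0.5167 L/s.
PIP = Vt/C + R·V̇ + PEEP (constant-flow equation of motion).
Only the resistive term changes: ΔPIP = R × ΔV̇ = 10.0 × (0.5167 − 1.1167) = 10.0 × -0.6 = -6.0 cmH2O.
Original PIP = 445/39.0 + 10.0×1.1167 + 14 = 36.577 cmH2O; new PIP = 36.577 + (-6.0) = 30.577 cmH2O.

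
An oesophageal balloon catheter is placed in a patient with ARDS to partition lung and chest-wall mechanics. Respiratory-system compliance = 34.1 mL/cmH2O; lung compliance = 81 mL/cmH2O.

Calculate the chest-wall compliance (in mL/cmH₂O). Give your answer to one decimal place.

1/Ccw = 1/Crs − 1/CL.
1/Ccw = 1/34.1 − 1/81 = 0.01698.
Ccw = 58.893 mL/cmH2O.

58.9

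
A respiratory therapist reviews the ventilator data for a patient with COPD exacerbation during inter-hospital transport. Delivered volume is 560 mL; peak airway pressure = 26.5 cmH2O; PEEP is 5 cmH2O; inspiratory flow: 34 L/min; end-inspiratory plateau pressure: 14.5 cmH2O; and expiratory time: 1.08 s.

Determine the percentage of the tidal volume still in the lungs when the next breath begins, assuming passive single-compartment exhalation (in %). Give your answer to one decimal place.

42.1

Flow: 34 L/min ÷ 60 = 0.5667 L/s.
R = (PIP − Pplat)/V̇ = (26.5 − 14.5) / 0.5667 = 12.0/0.5667 = 21.175 cmH2O·s/L.
C = Vt/(Pplat − PEEP) = 560.0 / (14.5 − 5) = 560.0/9.5 = 58.947 mL/cmH2O.
τ = R × C = 21.175 × 0.05895 L/cmH2O = 1.248 s.
Fraction remaining at end-expiration = e^(−Te/τ) = e^(−1.08/1.248) = 0.4209 → 42.09%.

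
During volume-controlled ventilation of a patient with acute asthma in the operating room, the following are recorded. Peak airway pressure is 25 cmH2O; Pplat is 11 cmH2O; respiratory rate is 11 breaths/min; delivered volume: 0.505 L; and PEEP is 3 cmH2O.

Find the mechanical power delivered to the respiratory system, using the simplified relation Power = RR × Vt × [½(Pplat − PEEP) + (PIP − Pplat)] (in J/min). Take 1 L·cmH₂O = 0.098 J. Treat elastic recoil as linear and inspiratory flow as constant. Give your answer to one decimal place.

Per-breath work = Vt × [½(Pplat−PEEP) + (PIP−Pplat)] = 0.505 × [0.5×8.0 + 14.0] = 0.505 × 18.0 = 9.09 L·cmH2O.
Power = 11 × 9.09 = 99.99 L·cmH2O/min.
× 0.098 J/(L·cmH2O) → 9.799 J/min.

9.8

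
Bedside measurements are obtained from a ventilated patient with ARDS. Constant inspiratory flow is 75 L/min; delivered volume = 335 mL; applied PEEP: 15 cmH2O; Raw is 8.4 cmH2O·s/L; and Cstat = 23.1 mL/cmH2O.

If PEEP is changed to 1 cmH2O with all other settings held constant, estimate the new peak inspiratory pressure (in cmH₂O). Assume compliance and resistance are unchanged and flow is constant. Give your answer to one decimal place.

Flow: 75 L/min ÷ 60 = 1.25 L/s.
PIP = Vt/C + R·V̇ + PEEP (constant-flow equation of motion).
Only the baseline term changes: ΔPIP = ΔPEEP = 1 − 15 = -14.0 cmH2O.
Original PIP = 335/23.1 + 8.4×1.25 + 15 = 40.002 cmH2O; new PIP = 40.002 + (-14.0) = 26.002 cmH2O.

26.0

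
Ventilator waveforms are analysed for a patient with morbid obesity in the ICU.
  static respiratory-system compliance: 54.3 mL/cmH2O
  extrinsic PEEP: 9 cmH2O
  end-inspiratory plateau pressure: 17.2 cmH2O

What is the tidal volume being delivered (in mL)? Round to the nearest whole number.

445

Vt = Cstat × (Pplat − PEEP) = 54.3 × (17.2 − 9) = 54.3 × 8.2 = 445.26 mL.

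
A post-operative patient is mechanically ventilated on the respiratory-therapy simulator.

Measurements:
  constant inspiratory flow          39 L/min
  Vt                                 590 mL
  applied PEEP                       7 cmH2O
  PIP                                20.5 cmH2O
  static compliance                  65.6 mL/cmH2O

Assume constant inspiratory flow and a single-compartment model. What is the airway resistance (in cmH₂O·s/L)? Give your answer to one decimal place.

Flow: 39 L/min ÷ 60 = 0.65 L/s.
Equation of motion (constant flow): PIP = Vt/C + R·V̇ + PEEP.
R·V̇ = PIP − Vt/C − PEEP = 20.5 − 590/65.6 − 7 = 20.5 − 8.994 − 7 = 4.506 cmH2O.
R = 4.506 / 0.65 = 6.932 cmH2O·s/L.

6.9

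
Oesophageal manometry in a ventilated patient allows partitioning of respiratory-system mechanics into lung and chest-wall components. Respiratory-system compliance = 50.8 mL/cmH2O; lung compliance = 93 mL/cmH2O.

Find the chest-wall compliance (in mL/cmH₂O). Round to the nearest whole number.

112

1/Ccw = 1/Crs − 1/CL.
1/Ccw = 1/50.8 − 1/93 = 0.008932.
Ccw = 111.96 mL/cmH2O.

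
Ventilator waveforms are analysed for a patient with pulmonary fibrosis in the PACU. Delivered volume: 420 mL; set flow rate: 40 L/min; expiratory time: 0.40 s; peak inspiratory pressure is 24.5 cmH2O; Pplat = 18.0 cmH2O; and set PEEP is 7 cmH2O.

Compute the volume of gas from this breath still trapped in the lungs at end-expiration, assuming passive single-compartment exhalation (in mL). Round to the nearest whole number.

Flow: 40 L/min ÷ 60 = 0.6667 L/s.
R = (PIP − Pplat)/V̇ = (24.5 − 18.0) / 0.6667 = 6.5/0.6667 = 9.75 cmH2O·s/L.
C = Vt/(Pplat − PEEP) = 420.0 / (18.0 − 7) = 420.0/11.0 = 38.182 mL/cmH2O.
τ = R × C = 9.75 × 0.03818 L/cmH2O = 0.3723 s.
Fraction remaining = e^(−Te/τ) = e^(−0.40/0.3723) = 0.3415.
Trapped volume = 420.0 × 0.3415 = 143.43 mL.

143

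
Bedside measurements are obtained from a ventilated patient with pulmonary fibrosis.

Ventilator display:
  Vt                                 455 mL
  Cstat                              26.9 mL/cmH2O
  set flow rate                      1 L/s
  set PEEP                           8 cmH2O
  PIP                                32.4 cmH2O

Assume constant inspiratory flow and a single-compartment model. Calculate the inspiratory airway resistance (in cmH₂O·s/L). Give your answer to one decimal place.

Equation of motion (constant flow): PIP = Vt/C + R·V̇ + PEEP.
R·V̇ = PIP − Vt/C − PEEP = 32.4 − 455/26.9 − 8 = 32.4 − 16.914 − 8 = 7.486 cmH2O.
R = 7.486 / 1 = 7.486 cmH2O·s/L.

7.5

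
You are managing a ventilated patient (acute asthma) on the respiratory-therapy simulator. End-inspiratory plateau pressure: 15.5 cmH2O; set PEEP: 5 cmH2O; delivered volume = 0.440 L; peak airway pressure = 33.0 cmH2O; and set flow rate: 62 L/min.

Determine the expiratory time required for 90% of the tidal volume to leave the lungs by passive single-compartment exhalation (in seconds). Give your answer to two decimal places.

1.63

Flow: 62 L/min ÷ 60 = 1.0333 L/s.
R = (PIP − Pplat)/V̇ = (33.0 − 15.5) / 1.0333 = 17.5/1.0333 = 16.936 cmH2O·s/L.
C = Vt/(Pplat − PEEP) = 440.0 / (15.5 − 5) = 440.0/10.5 = 41.905 mL/cmH2O.
τ = R × C = 16.936 × 0.04191 L/cmH2O = 0.7098 s.
t = −τ·ln(1 − 0.90) = −0.7098·ln(0.1) = 1.634 s.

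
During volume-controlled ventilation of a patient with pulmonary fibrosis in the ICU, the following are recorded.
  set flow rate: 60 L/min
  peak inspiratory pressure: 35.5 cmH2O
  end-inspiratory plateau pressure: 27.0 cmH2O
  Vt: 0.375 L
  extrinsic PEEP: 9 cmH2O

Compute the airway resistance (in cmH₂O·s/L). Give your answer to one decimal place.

8.5

Flow: 60 L/min ÷ 60 = 1 L/s.
Raw = (PIP − Pplat) / flow = (35.5 − 27.0) / 1 = 8.5 / 1 = 8.5 cmH2O·s/L.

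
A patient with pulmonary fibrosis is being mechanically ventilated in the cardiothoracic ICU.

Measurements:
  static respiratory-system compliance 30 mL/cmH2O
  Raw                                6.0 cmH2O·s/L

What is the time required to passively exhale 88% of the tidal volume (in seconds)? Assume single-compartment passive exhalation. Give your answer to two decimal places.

τ = R × C = 6.0 × 30 mL/cmH2O = 6.0 × 0.030 L/cmH2O = 0.18 s.
Exhaled fraction f = 1 − e^(−t/τ) → t = −τ·ln(1 − f) = −0.18·ln(0.12) = 0.3816 s.

0.38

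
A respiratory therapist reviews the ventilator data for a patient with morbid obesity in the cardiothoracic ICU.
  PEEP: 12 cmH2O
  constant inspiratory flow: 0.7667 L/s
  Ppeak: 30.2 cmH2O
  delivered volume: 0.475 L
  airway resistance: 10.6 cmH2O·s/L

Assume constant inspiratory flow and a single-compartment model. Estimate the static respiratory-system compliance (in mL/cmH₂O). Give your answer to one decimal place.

Equation of motion (constant flow): PIP = Vt/C + R·V̇ + PEEP.
Vt/C = PIP − R·V̇ − PEEP = 30.2 − 10.6×0.7667 − 12 = 30.2 − 8.127 − 12 = 10.073 cmH2O.
C = Vt / 10.073 = 475 / 10.073 = 47.156 mL/cmH2O.

47.2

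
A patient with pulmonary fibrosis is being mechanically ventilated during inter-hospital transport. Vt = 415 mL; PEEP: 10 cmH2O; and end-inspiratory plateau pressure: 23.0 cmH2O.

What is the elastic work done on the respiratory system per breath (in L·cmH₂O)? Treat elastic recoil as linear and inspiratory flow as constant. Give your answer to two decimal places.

2.70

Elastic work ≈ ½ × (Pplat − PEEP) × Vt = 0.5 × (23.0 − 10) × 0.415 L = 0.5 × 13.0 × 0.415 = 2.698 L·cmH2O.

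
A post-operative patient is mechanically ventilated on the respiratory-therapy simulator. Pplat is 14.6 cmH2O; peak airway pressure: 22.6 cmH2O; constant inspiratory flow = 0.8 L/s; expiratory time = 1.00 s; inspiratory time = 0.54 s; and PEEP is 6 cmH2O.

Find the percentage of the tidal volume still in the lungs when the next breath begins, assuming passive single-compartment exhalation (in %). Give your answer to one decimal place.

13.7

Vt = flow × Ti = 0.8 L/s × 0.54 s × 1000 mL/L = 432.0 mL.
R = (PIP − Pplat)/V̇ = (22.6 − 14.6) / 0.8 = 8.0/0.8 = 10.0 cmH2O·s/L.
C = Vt/(Pplat − PEEP) = 432.0 / (14.6 − 6) = 432.0/8.6 = 50.233 mL/cmH2O.
τ = R × C = 10.0 × 0.05023 L/cmH2O = 0.5023 s.
Fraction remaining at end-expiration = e^(−Te/τ) = e^(−1.00/0.5023) = 0.1366 → 13.66%.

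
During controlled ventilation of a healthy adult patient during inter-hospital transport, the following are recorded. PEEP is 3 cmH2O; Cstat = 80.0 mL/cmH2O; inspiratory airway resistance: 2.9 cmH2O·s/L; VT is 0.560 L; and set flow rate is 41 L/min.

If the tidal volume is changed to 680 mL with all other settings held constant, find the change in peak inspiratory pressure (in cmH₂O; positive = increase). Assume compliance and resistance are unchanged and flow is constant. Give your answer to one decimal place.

PIP = Vt/C + R·V̇ + PEEP (constant-flow equation of motion).
Only the elastic term changes: ΔPIP = ΔVt / C = (680 − 560) / 80.0 = 1.5 cmH2O.

1.5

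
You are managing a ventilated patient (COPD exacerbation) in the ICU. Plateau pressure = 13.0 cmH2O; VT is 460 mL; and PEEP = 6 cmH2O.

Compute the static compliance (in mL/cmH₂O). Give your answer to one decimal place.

65.7

Cstat = Vt / (Pplat − PEEP) = 460 / (13.0 − 6) = 460 / 7.0 = 65.714 mL/cmH2O.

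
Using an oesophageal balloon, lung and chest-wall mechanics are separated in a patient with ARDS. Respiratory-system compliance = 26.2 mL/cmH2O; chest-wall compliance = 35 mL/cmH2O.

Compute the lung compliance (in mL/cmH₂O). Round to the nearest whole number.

104

1/CL = 1/Crs − 1/Ccw.
1/CL = 1/26.2 − 1/35 = 0.009597.
CL = 104.2 mL/cmH2O.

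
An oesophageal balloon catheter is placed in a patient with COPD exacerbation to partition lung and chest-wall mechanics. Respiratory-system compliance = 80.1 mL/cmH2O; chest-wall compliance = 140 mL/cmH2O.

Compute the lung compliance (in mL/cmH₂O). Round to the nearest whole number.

1/CL = 1/Crs − 1/Ccw.
1/CL = 1/80.1 − 1/140 = 0.005342.
CL = 187.2 mL/cmH2O.

187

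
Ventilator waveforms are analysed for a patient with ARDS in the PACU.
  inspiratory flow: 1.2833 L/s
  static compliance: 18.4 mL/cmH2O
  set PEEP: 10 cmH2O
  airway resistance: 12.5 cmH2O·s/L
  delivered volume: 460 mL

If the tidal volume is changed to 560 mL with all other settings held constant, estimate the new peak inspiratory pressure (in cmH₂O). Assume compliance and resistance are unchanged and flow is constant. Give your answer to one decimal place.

56.5

PIP = Vt/C + R·V̇ + PEEP (constant-flow equation of motion).
Only the elastic term changes: ΔPIP = ΔVt / C = (560 − 460) / 18.4 = 5.435 cmH2O.
Original PIP = 460/18.4 + 12.5×1.2833 + 10 = 51.041 cmH2O; new PIP = 51.041 + (5.435) = 56.476 cmH2O.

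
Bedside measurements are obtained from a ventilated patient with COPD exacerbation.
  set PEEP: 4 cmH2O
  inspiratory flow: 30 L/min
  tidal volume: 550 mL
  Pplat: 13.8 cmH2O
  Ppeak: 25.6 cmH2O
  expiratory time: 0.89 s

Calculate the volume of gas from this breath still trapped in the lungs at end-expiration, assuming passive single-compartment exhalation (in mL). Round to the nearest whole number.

Flow: 30 L/min ÷ 60 = 0.5 L/s.
R = (PIP − Pplat)/V̇ = (25.6 − 13.8) / 0.5 = 11.8/0.5 = 23.6 cmH2O·s/L.
C = Vt/(Pplat − PEEP) = 550.0 / (13.8 − 4) = 550.0/9.8 = 56.122 mL/cmH2O.
τ = R × C = 23.6 × 0.05612 L/cmH2O = 1.324 s.
Fraction remaining = e^(−Te/τ) = e^(−0.89/1.324) = 0.5106.
Trapped volume = 550.0 × 0.5106 = 280.83 mL.

281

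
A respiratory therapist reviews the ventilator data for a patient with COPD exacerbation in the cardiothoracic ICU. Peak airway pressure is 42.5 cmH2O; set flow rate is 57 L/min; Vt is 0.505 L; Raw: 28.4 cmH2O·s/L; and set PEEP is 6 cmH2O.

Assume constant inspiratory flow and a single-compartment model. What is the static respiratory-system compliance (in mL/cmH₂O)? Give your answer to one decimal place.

Flow: 57 L/min ÷ 60 = 0.95 L/s.
Equation of motion (constant flow): PIP = Vt/C + R·V̇ + PEEP.
Vt/C = PIP − R·V̇ − PEEP = 42.5 − 28.4×0.95 − 6 = 42.5 − 26.98 − 6 = 9.52 cmH2O.
C = Vt / 9.52 = 505 / 9.52 = 53.046 mL/cmH2O.

53.0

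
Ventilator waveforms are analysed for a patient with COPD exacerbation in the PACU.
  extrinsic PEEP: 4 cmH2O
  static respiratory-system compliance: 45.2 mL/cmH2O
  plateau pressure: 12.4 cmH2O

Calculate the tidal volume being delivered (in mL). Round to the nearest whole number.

380

Vt = Cstat × (Pplat − PEEP) = 45.2 × (12.4 − 4) = 45.2 × 8.4 = 379.68 mL.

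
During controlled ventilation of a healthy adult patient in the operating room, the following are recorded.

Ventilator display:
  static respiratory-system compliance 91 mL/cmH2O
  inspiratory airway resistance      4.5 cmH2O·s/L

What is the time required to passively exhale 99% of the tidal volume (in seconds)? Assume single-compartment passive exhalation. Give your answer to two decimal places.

τ = R × C = 4.5 × 91 mL/cmH2O = 4.5 × 0.091 L/cmH2O = 0.4095 s.
Exhaled fraction f = 1 − e^(−t/τ) → t = −τ·ln(1 − f) = −0.4095·ln(0.01) = 1.886 s.

1.89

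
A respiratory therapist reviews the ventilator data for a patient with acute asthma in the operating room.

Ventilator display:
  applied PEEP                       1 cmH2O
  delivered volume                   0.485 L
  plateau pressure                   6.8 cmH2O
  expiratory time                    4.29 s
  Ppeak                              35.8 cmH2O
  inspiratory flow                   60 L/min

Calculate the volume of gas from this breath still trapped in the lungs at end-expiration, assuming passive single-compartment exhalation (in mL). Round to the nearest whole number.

Flow: 60 L/min ÷ 60 = 1 L/s.
R = (PIP − Pplat)/V̇ = (35.8 − 6.8) / 1 = 29.0/1 = 29.0 cmH2O·s/L.
C = Vt/(Pplat − PEEP) = 485.0 / (6.8 − 1) = 485.0/5.8 = 83.621 mL/cmH2O.
τ = R × C = 29.0 × 0.08362 L/cmH2O = 2.425 s.
Fraction remaining = e^(−Te/τ) = e^(−4.29/2.425) = 0.1705.
Trapped volume = 485.0 × 0.1705 = 82.693 mL.

83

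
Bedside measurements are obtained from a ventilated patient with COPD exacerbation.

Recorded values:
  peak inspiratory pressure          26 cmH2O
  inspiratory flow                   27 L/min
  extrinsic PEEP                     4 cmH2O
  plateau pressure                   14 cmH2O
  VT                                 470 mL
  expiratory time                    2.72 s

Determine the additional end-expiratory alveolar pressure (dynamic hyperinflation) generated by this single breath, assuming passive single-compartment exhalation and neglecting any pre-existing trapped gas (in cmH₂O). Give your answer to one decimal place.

1.1

Flow: 27 L/min ÷ 60 = 0.45 L/s.
R = (PIP − Pplat)/V̇ = (26 − 14) / 0.45 = 12.0/0.45 = 26.667 cmH2O·s/L.
C = Vt/(Pplat − PEEP) = 470.0 / (14 − 4) = 470.0/10.0 = 47.0 mL/cmH2O.
τ = R × C = 26.667 × 0.047 L/cmH2O = 1.253 s.
Fraction remaining = e^(−Te/τ) = e^(−2.72/1.253) = 0.1141; trapped volume = 470.0 × 0.1141 = 53.627 mL.
Additional alveolar pressure from trapping ≈ V_trapped / C = 53.627 / 47.0 = 1.141 cmH2O.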